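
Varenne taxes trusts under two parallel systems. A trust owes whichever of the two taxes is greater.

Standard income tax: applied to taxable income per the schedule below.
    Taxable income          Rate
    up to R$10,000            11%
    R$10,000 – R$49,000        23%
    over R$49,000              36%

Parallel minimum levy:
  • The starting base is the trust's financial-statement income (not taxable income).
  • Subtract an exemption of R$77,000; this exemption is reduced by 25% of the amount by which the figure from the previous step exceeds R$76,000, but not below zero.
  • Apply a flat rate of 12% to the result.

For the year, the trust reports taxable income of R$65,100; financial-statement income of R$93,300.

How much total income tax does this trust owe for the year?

Parallel minimum levy:
  Base (financial-statement income): R$93,300
  Exemption: R$77,000 − 25% × (R$93,300 − R$76,000) = R$77,000 − R$4,325 = R$72,675
  Base: R$93,300 − R$72,675 = R$20,625
  R$20,625 × 12% = R$2,475

Standard income tax:
  R$10,000 × 11% = R$1,100
  R$39,000 × 23% = R$8,970
  R$16,100 × 36% = R$5,796
  → R$15,866

R$15,866 > R$2,475, so the standard income tax governs.

R$15,866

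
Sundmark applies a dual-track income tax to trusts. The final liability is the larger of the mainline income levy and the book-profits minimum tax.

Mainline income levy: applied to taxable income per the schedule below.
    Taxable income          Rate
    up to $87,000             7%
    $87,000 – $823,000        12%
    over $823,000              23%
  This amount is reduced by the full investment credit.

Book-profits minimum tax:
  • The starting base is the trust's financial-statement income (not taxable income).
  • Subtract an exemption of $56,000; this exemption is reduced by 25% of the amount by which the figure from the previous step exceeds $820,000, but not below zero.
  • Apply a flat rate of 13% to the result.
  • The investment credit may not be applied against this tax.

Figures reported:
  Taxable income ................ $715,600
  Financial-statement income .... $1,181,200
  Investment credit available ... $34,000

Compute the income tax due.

Mainline income levy:
  $87,000 × 7% = $6,090
  $628,600 × 12% = $75,432
  → $81,522
  Less investment credit $34,000 → $47,522

Book-profits minimum tax:
  Base (financial-statement income): $1,181,200
  Exemption: 25% × ($1,181,200 − $820,000) = $90,300 ≥ $56,000, so the exemption is fully phased out
  Base: $1,181,200 − $0 = $1,181,200
  $1,181,200 × 13% = $153,556

$153,556 > $47,522, so the book-profits minimum tax is the binding amount.

$153,556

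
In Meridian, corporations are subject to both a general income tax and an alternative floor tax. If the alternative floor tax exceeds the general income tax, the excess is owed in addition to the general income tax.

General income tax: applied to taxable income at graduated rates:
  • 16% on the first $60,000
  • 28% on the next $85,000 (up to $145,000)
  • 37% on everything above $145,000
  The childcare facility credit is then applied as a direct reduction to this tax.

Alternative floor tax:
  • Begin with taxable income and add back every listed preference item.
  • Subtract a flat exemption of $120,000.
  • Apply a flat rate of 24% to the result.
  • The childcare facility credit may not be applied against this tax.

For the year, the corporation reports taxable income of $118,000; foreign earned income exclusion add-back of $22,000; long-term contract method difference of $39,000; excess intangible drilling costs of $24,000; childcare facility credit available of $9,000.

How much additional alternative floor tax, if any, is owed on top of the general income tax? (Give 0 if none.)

$3,080

Alternative floor tax:
  Adjusted income: $118,000 + $22,000 + $39,000 + $24,000 = $203,000
  Less exemption $120,000 → base $83,000
  $83,000 × 24% = $19,920

General income tax:
  $60,000 × 16% = $9,600
  $58,000 × 28% = $16,240
  → $25,840
  Less childcare facility credit $9,000 → $16,840

Excess of alternative floor tax over general income tax: $19,920 − $16,840 = $3,080.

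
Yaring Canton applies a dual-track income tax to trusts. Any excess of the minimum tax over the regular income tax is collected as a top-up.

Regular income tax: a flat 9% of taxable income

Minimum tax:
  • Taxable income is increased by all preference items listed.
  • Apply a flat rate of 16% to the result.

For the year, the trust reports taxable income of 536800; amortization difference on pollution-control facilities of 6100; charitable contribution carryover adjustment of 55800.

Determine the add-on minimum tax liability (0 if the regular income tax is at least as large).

47480

Minimum tax:
  Adjusted income: 536800 + 6100 + 55800 = 598700
  598700 × 16% = 95792

Regular income tax:
  536800 × 9% = 48312

Excess of minimum tax over regular income tax: 95792 − 48312 = 47480.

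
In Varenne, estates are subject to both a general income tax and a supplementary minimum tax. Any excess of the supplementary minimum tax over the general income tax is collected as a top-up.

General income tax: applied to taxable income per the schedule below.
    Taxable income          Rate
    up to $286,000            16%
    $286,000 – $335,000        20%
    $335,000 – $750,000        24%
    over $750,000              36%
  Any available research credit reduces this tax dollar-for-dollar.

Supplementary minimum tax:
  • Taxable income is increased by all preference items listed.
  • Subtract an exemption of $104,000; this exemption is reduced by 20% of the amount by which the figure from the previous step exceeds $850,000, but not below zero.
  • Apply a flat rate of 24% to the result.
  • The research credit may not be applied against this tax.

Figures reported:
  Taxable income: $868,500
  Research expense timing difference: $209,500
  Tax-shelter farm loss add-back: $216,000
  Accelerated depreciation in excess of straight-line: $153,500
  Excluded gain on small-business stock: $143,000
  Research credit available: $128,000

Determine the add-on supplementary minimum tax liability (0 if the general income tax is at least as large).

General income tax:
  $286,000 × 16% = $45,760
  $49,000 × 20% = $9,800
  $415,000 × 24% = $99,600
  $118,500 × 36% = $42,660
  → $197,820
  Less research credit $128,000 → $69,820

Supplementary minimum tax:
  Adjusted income: $868,500 + $209,500 + $216,000 + $153,500 + $143,000 = $1,590,500
  Exemption: 20% × ($1,590,500 − $850,000) = $148,100 ≥ $104,000, so the exemption is fully phased out
  Base: $1,590,500 − $0 = $1,590,500
  $1,590,500 × 24% = $381,720

Excess of supplementary minimum tax over general income tax: $381,720 − $69,820 = $311,900.

$311,900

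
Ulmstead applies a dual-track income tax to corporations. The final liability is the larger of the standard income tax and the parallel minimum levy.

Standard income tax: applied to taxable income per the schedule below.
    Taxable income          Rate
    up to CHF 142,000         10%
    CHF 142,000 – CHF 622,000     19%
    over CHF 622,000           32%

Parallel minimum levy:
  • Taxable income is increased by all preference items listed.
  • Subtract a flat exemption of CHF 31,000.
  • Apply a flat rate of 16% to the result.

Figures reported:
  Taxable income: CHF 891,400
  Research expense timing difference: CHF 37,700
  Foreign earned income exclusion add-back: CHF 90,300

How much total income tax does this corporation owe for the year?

Parallel minimum levy:
  Adjusted income: CHF 891,400 + CHF 37,700 + CHF 90,300 = CHF 1,019,400
  Less exemption CHF 31,000 → base CHF 988,400
  CHF 988,400 × 16% = CHF 158,144

Standard income tax:
  CHF 142,000 × 10% = CHF 14,200
  CHF 480,000 × 19% = CHF 91,200
  CHF 269,400 × 32% = CHF 86,208
  → CHF 191,608

CHF 191,608 > CHF 158,144, so the standard income tax governs.

CHF 191,608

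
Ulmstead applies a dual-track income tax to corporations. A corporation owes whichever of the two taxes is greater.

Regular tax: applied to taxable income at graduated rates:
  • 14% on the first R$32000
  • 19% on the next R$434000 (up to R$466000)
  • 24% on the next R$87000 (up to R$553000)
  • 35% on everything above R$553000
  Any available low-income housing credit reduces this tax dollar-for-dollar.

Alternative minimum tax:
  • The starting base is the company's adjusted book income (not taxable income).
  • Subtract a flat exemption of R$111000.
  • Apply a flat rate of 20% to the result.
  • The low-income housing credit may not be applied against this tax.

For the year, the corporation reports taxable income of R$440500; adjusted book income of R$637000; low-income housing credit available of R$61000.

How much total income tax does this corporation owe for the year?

Regular tax:
  R$32000 × 14% = R$4480
  R$408500 × 19% = R$77615
  → R$82095
  Less low-income housing credit R$61000 → R$21095

Alternative minimum tax:
  Base (adjusted book income): R$637000
  Less exemption R$111000 → base R$526000
  R$526000 × 20% = R$105200

R$105200 > R$21095, so the alternative minimum tax is the binding amount.

R$105200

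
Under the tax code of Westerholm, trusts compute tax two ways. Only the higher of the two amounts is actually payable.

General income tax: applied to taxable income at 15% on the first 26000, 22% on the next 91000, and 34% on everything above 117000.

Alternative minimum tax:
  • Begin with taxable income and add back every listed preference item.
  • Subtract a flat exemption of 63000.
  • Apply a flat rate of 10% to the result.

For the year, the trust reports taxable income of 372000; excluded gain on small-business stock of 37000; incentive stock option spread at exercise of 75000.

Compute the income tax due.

Alternative minimum tax:
  Adjusted income: 372000 + 37000 + 75000 = 484000
  Less exemption 63000 → base 421000
  421000 × 10% = 42100

General income tax:
  26000 × 15% = 3900
  91000 × 22% = 20020
  255000 × 34% = 86700
  → 110620

110620 > 42100, so the general income tax governs.

110620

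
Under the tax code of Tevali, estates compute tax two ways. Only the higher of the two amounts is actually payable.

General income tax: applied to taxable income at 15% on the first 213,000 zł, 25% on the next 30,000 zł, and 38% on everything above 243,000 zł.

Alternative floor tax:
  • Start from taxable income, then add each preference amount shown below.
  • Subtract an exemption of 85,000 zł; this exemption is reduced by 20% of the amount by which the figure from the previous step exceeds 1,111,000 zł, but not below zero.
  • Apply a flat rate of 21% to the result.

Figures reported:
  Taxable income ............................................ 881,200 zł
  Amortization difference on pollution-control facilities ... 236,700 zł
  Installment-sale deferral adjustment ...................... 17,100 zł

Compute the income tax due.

General income tax:
  213,000 zł × 15% = 31,950 zł
  30,000 zł × 25% = 7,500 zł
  638,200 zł × 38% = 242,516 zł
  → 281,966 zł

Alternative floor tax:
  Adjusted income: 881,200 zł + 236,700 zł + 17,100 zł = 1,135,000 zł
  Exemption: 85,000 zł − 20% × (1,135,000 zł − 1,111,000 zł) = 85,000 zł − 4,800 zł = 80,200 zł
  Base: 1,135,000 zł − 80,200 zł = 1,054,800 zł
  1,054,800 zł × 21% = 221,508 zł

281,966 zł > 221,508 zł, so the general income tax governs.

281,966 zł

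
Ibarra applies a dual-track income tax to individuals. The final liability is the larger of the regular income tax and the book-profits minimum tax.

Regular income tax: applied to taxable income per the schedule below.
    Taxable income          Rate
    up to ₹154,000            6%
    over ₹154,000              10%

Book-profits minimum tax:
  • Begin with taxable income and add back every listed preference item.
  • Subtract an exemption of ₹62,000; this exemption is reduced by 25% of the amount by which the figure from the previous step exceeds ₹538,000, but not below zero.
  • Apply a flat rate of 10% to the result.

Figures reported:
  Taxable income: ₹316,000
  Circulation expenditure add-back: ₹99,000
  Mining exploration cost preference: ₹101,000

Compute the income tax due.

Book-profits minimum tax:
  Adjusted income: ₹316,000 + ₹99,000 + ₹101,000 = ₹516,000
  Exemption: ₹516,000 ≤ ₹538,000, so full ₹62,000 applies
  Base: ₹516,000 − ₹62,000 = ₹454,000
  ₹454,000 × 10% = ₹45,400

Regular income tax:
  ₹154,000 × 6% = ₹9,240
  ₹162,000 × 10% = ₹16,200
  → ₹25,440

₹45,400 > ₹25,440, so the book-profits minimum tax is the binding amount.

₹45,400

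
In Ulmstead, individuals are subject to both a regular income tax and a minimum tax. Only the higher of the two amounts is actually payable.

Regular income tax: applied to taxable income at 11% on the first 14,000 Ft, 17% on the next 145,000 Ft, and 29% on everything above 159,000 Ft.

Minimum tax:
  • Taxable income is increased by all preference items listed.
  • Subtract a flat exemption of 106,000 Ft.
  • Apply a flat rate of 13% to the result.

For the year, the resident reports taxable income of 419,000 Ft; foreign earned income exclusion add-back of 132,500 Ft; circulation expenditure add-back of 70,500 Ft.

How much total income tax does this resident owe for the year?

Minimum tax:
  Adjusted income: 419,000 Ft + 132,500 Ft + 70,500 Ft = 622,000 Ft
  Less exemption 106,000 Ft → base 516,000 Ft
  516,000 Ft × 13% = 67,080 Ft

Regular income tax:
  14,000 Ft × 11% = 1,540 Ft
  145,000 Ft × 17% = 24,650 Ft
  260,000 Ft × 29% = 75,400 Ft
  → 101,590 Ft

101,590 Ft > 67,080 Ft, so the regular income tax governs.

101,590 Ft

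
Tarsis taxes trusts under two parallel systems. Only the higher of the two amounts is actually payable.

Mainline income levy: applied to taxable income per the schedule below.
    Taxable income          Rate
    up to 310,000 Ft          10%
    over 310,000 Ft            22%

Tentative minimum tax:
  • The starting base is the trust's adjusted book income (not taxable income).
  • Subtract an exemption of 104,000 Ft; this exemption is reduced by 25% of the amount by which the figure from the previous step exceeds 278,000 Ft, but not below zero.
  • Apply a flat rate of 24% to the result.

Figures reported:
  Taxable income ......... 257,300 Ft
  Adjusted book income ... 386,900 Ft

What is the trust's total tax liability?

Mainline income levy:
  257,300 Ft × 10% = 25,730 Ft

Tentative minimum tax:
  Base (adjusted book income): 386,900 Ft
  Exemption: 104,000 Ft − 25% × (386,900 Ft − 278,000 Ft) = 104,000 Ft − 27,225 Ft = 76,775 Ft
  Base: 386,900 Ft − 76,775 Ft = 310,125 Ft
  310,125 Ft × 24% = 74,430 Ft

74,430 Ft > 25,730 Ft, so the tentative minimum tax is the binding amount.

74,430 Ft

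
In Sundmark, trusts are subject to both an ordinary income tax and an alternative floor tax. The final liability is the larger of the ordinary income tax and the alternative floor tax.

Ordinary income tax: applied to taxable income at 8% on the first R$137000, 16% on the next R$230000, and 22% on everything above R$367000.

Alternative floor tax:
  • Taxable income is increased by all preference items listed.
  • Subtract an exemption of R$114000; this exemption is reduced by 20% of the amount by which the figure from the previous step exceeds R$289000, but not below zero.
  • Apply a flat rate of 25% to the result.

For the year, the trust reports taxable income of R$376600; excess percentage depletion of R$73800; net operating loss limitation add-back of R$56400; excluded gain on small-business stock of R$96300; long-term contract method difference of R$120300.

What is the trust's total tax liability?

Alternative floor tax:
  Adjusted income: R$376600 + R$73800 + R$56400 + R$96300 + R$120300 = R$723400
  Exemption: R$114000 − 20% × (R$723400 − R$289000) = R$114000 − R$86880 = R$27120
  Base: R$723400 − R$27120 = R$696280
  R$696280 × 25% = R$174070

Ordinary income tax:
  R$137000 × 8% = R$10960
  R$230000 × 16% = R$36800
  R$9600 × 22% = R$2112
  → R$49872

R$174070 > R$49872, so the alternative floor tax is the binding amount.

R$174070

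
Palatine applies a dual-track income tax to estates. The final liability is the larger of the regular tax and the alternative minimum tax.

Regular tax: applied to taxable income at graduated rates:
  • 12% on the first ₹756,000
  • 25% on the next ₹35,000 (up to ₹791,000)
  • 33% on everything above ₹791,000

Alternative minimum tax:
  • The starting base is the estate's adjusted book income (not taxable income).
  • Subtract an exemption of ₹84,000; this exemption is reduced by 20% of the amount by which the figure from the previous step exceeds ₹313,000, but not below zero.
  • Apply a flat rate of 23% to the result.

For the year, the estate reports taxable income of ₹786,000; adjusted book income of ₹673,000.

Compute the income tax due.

Regular tax:
  ₹756,000 × 12% = ₹90,720
  ₹30,000 × 25% = ₹7,500
  → ₹98,220

Alternative minimum tax:
  Base (adjusted book income): ₹673,000
  Exemption: ₹84,000 − 20% × (₹673,000 − ₹313,000) = ₹84,000 − ₹72,000 = ₹12,000
  Base: ₹673,000 − ₹12,000 = ₹661,000
  ₹661,000 × 23% = ₹152,030

₹152,030 > ₹98,220, so the alternative minimum tax is the binding amount.

₹152,030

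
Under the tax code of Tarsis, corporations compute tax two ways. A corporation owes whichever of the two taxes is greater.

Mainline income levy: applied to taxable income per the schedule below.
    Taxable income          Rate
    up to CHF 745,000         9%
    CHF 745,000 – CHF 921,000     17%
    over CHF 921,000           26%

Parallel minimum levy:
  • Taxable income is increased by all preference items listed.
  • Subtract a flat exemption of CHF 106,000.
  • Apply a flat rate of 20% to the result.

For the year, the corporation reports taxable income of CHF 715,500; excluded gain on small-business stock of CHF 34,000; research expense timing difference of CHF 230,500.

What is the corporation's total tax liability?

Mainline income levy:
  CHF 715,500 × 9% = CHF 64,395

Parallel minimum levy:
  Adjusted income: CHF 715,500 + CHF 34,000 + CHF 230,500 = CHF 980,000
  Less exemption CHF 106,000 → base CHF 874,000
  CHF 874,000 × 20% = CHF 174,800

CHF 174,800 > CHF 64,395, so the parallel minimum levy is the binding amount.

CHF 174,800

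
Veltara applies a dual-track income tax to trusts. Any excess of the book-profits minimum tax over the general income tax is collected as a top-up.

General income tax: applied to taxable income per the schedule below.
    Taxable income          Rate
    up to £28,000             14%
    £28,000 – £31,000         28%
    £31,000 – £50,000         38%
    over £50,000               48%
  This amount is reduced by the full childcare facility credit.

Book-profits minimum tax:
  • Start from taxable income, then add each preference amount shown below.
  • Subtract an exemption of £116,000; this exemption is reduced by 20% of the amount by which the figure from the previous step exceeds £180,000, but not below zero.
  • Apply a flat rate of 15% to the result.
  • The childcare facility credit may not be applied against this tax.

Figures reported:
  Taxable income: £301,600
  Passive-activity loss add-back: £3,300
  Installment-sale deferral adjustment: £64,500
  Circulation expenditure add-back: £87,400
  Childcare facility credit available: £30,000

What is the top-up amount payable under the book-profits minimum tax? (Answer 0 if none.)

£0

Book-profits minimum tax:
  Adjusted income: £301,600 + £3,300 + £64,500 + £87,400 = £456,800
  Exemption: £116,000 − 20% × (£456,800 − £180,000) = £116,000 − £55,360 = £60,640
  Base: £456,800 − £60,640 = £396,160
  £396,160 × 15% = £59,424

General income tax:
  £28,000 × 14% = £3,920
  £3,000 × 28% = £840
  £19,000 × 38% = £7,220
  £251,600 × 48% = £120,768
  → £132,748
  Less childcare facility credit £30,000 → £102,748

£59,424 ≤ £102,748, so no add-on is due.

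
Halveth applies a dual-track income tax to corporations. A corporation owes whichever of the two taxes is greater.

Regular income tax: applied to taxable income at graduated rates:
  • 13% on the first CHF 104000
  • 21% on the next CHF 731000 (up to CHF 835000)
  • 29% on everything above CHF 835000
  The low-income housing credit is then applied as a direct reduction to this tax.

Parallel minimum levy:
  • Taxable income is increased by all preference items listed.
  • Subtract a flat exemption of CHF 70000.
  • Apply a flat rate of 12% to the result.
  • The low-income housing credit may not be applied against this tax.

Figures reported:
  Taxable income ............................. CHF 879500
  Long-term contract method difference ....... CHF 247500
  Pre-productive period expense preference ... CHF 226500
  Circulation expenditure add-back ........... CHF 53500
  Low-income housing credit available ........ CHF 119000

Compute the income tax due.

CHF 160440

Regular income tax:
  CHF 104000 × 13% = CHF 13520
  CHF 731000 × 21% = CHF 153510
  CHF 44500 × 29% = CHF 12905
  → CHF 179935
  Less low-income housing credit CHF 119000 → CHF 60935

Parallel minimum levy:
  Adjusted income: CHF 879500 + CHF 247500 + CHF 226500 + CHF 53500 = CHF 1407000
  Less exemption CHF 70000 → base CHF 1337000
  CHF 1337000 × 12% = CHF 160440

CHF 160440 > CHF 60935, so the parallel minimum levy is the binding amount.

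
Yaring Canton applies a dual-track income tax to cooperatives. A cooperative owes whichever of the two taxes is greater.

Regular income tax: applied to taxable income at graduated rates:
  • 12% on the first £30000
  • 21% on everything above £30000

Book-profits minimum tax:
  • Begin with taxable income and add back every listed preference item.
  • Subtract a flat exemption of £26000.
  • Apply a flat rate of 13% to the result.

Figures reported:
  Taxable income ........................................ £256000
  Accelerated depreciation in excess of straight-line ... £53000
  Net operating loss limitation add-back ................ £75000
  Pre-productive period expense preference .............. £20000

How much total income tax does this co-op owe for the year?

Book-profits minimum tax:
  Adjusted income: £256000 + £53000 + £75000 + £20000 = £404000
  Less exemption £26000 → base £378000
  £378000 × 13% = £49140

Regular income tax:
  £30000 × 12% = £3600
  £226000 × 21% = £47460
  → £51060

£51060 > £49140, so the regular income tax governs.

£51060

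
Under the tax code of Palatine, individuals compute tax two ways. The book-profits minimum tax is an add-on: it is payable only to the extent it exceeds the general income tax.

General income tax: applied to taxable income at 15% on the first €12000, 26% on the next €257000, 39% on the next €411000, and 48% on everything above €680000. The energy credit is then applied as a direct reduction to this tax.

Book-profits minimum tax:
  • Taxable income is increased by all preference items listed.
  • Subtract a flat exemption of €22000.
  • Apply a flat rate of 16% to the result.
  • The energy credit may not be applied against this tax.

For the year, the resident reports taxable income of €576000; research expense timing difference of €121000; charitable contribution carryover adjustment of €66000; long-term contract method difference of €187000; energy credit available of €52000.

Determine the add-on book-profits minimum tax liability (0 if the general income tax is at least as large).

Book-profits minimum tax:
  Adjusted income: €576000 + €121000 + €66000 + €187000 = €950000
  Less exemption €22000 → base €928000
  €928000 × 16% = €148480

General income tax:
  €12000 × 15% = €1800
  €257000 × 26% = €66820
  €307000 × 39% = €119730
  → €188350
  Less energy credit €52000 → €136350

Excess of book-profits minimum tax over general income tax: €148480 − €136350 = €12130.

€12130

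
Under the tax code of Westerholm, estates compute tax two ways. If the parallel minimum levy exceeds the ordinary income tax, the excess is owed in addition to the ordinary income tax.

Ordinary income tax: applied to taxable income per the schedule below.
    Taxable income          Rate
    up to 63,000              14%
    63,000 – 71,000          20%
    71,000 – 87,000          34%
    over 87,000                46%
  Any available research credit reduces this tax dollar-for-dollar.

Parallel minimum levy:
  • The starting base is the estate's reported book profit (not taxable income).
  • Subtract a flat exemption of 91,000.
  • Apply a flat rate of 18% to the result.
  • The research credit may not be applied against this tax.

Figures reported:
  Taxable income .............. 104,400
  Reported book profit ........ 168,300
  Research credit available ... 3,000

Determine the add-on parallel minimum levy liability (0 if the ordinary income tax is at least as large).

Parallel minimum levy:
  Base (reported book profit): 168,300
  Less exemption 91,000 → base 77,300
  77,300 × 18% = 13,914

Ordinary income tax:
  63,000 × 14% = 8,820
  8,000 × 20% = 1,600
  16,000 × 34% = 5,440
  17,400 × 46% = 8,004
  → 23,864
  Less research credit 3,000 → 20,864

13,914 ≤ 20,864, so no add-on is due.

0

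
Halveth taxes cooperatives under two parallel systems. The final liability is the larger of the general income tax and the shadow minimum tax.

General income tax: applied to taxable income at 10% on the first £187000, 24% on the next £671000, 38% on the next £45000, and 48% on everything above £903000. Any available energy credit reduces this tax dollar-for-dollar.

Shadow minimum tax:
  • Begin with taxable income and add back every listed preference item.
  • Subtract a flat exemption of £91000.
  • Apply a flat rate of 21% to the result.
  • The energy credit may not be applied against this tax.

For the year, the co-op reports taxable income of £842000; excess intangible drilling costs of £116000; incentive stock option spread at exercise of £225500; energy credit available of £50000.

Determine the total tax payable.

General income tax:
  £187000 × 10% = £18700
  £655000 × 24% = £157200
  → £175900
  Less energy credit £50000 → £125900

Shadow minimum tax:
  Adjusted income: £842000 + £116000 + £225500 = £1183500
  Less exemption £91000 → base £1092500
  £1092500 × 21% = £229425

£229425 > £125900, so the shadow minimum tax is the binding amount.

£229425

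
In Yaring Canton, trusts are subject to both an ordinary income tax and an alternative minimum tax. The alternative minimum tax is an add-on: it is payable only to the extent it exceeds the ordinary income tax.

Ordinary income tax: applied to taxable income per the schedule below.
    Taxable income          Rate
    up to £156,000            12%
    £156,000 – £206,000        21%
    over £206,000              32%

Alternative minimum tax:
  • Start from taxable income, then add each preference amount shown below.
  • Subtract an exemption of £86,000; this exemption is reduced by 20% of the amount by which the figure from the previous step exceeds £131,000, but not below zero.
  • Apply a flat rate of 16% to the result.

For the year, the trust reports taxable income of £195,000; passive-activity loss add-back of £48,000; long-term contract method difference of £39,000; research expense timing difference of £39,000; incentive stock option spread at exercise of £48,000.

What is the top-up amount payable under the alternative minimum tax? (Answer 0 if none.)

Alternative minimum tax:
  Adjusted income: £195,000 + £48,000 + £39,000 + £39,000 + £48,000 = £369,000
  Exemption: £86,000 − 20% × (£369,000 − £131,000) = £86,000 − £47,600 = £38,400
  Base: £369,000 − £38,400 = £330,600
  £330,600 × 16% = £52,896

Ordinary income tax:
  £156,000 × 12% = £18,720
  £39,000 × 21% = £8,190
  → £26,910

Excess of alternative minimum tax over ordinary income tax: £52,896 − £26,910 = £25,986.

£25,986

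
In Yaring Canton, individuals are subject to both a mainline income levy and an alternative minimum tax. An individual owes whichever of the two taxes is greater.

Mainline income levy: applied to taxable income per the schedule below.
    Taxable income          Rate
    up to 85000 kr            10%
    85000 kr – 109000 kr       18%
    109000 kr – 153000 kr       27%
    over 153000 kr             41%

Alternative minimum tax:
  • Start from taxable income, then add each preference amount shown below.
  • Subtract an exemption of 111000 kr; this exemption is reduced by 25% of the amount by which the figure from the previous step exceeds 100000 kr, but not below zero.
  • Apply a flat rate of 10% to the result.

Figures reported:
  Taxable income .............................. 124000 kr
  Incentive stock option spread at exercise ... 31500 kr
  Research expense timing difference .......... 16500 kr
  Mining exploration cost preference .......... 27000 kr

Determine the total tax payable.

Mainline income levy:
  85000 kr × 10% = 8500 kr
  24000 kr × 18% = 4320 kr
  15000 kr × 27% = 4050 kr
  → 16870 kr

Alternative minimum tax:
  Adjusted income: 124000 kr + 31500 kr + 16500 kr + 27000 kr = 199000 kr
  Exemption: 111000 kr − 25% × (199000 kr − 100000 kr) = 111000 kr − 24750 kr = 86250 kr
  Base: 199000 kr − 86250 kr = 112750 kr
  112750 kr × 10% = 11275 kr

16870 kr > 11275 kr, so the mainline income levy governs.

16870 kr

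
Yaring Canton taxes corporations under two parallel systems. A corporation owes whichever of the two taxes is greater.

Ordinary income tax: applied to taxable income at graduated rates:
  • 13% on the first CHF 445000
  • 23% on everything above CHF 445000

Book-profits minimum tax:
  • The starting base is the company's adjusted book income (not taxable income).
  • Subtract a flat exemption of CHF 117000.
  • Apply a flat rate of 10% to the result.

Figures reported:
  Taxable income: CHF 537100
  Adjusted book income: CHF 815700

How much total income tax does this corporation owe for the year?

CHF 79033

Ordinary income tax:
  CHF 445000 × 13% = CHF 57850
  CHF 92100 × 23% = CHF 21183
  → CHF 79033

Book-profits minimum tax:
  Base (adjusted book income): CHF 815700
  Less exemption CHF 117000 → base CHF 698700
  CHF 698700 × 10% = CHF 69870

CHF 79033 > CHF 69870, so the ordinary income tax governs.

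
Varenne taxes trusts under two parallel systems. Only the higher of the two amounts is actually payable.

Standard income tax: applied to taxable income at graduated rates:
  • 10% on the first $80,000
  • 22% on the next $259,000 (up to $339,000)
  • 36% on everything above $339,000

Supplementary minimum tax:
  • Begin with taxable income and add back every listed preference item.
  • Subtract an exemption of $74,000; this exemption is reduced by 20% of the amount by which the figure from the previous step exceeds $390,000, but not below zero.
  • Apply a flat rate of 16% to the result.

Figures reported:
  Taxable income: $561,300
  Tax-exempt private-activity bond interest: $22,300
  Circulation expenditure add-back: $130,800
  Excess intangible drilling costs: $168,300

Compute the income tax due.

Standard income tax:
  $80,000 × 10% = $8,000
  $259,000 × 22% = $56,980
  $222,300 × 36% = $80,028
  → $145,008

Supplementary minimum tax:
  Adjusted income: $561,300 + $22,300 + $130,800 + $168,300 = $882,700
  Exemption: 20% × ($882,700 − $390,000) = $98,540 ≥ $74,000, so the exemption is fully phased out
  Base: $882,700 − $0 = $882,700
  $882,700 × 16% = $141,232

$145,008 > $141,232, so the standard income tax governs.

$145,008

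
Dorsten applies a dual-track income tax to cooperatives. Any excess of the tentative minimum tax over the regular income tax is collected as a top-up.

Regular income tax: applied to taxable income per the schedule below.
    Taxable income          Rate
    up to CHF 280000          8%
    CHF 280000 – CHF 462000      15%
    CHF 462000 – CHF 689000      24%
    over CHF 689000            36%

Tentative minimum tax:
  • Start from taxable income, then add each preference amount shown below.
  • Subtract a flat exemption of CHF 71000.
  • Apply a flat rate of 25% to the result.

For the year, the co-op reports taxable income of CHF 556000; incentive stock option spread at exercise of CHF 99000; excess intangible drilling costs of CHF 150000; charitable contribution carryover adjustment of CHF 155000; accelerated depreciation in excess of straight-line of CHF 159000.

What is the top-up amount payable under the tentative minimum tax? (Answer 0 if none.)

CHF 189740

Tentative minimum tax:
  Adjusted income: CHF 556000 + CHF 99000 + CHF 150000 + CHF 155000 + CHF 159000 = CHF 1119000
  Less exemption CHF 71000 → base CHF 1048000
  CHF 1048000 × 25% = CHF 262000

Regular income tax:
  CHF 280000 × 8% = CHF 22400
  CHF 182000 × 15% = CHF 27300
  CHF 94000 × 24% = CHF 22560
  → CHF 72260

Excess of tentative minimum tax over regular income tax: CHF 262000 − CHF 72260 = CHF 189740.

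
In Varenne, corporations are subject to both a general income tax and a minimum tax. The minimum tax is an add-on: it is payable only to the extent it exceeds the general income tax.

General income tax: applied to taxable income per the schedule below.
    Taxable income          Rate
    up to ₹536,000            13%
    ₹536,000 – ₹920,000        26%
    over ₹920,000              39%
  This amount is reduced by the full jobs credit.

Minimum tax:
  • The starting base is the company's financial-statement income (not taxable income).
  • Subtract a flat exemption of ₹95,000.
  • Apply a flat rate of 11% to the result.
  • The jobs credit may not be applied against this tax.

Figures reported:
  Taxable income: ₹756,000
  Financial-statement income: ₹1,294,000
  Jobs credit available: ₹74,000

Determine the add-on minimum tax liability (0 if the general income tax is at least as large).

General income tax:
  ₹536,000 × 13% = ₹69,680
  ₹220,000 × 26% = ₹57,200
  → ₹126,880
  Less jobs credit ₹74,000 → ₹52,880

Minimum tax:
  Base (financial-statement income): ₹1,294,000
  Less exemption ₹95,000 → base ₹1,199,000
  ₹1,199,000 × 11% = ₹131,890

Excess of minimum tax over general income tax: ₹131,890 − ₹52,880 = ₹79,010.

₹79,010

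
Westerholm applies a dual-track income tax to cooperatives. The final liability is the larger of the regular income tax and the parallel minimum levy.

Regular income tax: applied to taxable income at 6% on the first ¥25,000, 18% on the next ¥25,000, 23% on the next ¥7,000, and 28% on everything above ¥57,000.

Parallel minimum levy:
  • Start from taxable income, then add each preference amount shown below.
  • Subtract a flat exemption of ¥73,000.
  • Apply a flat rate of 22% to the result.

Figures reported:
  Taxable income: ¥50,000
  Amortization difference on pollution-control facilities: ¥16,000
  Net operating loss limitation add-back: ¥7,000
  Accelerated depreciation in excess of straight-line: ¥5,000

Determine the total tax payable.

¥6,000

Parallel minimum levy:
  Adjusted income: ¥50,000 + ¥16,000 + ¥7,000 + ¥5,000 = ¥78,000
  Less exemption ¥73,000 → base ¥5,000
  ¥5,000 × 22% = ¥1,100

Regular income tax:
  ¥25,000 × 6% = ¥1,500
  ¥25,000 × 18% = ¥4,500
  → ¥6,000

¥6,000 > ¥1,100, so the regular income tax governs.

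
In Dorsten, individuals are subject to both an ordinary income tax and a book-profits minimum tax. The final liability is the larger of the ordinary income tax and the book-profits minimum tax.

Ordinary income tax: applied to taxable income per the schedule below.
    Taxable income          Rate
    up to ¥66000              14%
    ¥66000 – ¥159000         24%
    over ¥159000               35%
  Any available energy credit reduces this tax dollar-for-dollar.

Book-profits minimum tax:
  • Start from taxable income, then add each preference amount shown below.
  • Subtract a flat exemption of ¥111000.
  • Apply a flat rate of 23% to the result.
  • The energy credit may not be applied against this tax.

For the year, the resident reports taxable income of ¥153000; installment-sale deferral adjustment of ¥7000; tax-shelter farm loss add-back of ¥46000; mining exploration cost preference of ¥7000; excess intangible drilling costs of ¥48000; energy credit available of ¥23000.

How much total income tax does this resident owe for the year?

¥34500

Ordinary income tax:
  ¥66000 × 14% = ¥9240
  ¥87000 × 24% = ¥20880
  → ¥30120
  Less energy credit ¥23000 → ¥7120

Book-profits minimum tax:
  Adjusted income: ¥153000 + ¥7000 + ¥46000 + ¥7000 + ¥48000 = ¥261000
  Less exemption ¥111000 → base ¥150000
  ¥150000 × 23% = ¥34500

¥34500 > ¥7120, so the book-profits minimum tax is the binding amount.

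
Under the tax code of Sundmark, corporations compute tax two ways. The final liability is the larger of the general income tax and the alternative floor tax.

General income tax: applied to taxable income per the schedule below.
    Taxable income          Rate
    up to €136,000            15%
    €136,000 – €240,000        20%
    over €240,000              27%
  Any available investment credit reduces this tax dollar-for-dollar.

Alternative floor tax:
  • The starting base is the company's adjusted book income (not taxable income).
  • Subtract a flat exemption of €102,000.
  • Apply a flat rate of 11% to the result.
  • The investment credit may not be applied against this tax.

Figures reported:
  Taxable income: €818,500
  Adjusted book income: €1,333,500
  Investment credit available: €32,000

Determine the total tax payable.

€165,395

Alternative floor tax:
  Base (adjusted book income): €1,333,500
  Less exemption €102,000 → base €1,231,500
  €1,231,500 × 11% = €135,465

General income tax:
  €136,000 × 15% = €20,400
  €104,000 × 20% = €20,800
  €578,500 × 27% = €156,195
  → €197,395
  Less investment credit €32,000 → €165,395

€165,395 > €135,465, so the general income tax governs.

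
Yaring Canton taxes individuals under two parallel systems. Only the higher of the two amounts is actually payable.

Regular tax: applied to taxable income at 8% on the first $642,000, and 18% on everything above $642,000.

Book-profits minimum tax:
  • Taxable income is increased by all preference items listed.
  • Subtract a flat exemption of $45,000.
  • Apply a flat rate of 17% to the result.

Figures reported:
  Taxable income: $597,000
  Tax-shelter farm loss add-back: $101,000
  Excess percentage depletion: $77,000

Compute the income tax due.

$124,100

Book-profits minimum tax:
  Adjusted income: $597,000 + $101,000 + $77,000 = $775,000
  Less exemption $45,000 → base $730,000
  $730,000 × 17% = $124,100

Regular tax:
  $597,000 × 8% = $47,760

$124,100 > $47,760, so the book-profits minimum tax is the binding amount.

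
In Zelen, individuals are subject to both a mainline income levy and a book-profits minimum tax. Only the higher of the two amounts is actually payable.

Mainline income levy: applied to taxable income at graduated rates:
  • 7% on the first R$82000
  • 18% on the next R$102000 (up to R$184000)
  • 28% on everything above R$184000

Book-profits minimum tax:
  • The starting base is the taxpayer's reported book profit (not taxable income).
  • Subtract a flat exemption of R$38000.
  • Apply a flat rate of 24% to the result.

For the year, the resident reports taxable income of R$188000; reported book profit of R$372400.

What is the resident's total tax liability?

Mainline income levy:
  R$82000 × 7% = R$5740
  R$102000 × 18% = R$18360
  R$4000 × 28% = R$1120
  → R$25220

Book-profits minimum tax:
  Base (reported book profit): R$372400
  Less exemption R$38000 → base R$334400
  R$334400 × 24% = R$80256

R$80256 > R$25220, so the book-profits minimum tax is the binding amount.

R$80256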